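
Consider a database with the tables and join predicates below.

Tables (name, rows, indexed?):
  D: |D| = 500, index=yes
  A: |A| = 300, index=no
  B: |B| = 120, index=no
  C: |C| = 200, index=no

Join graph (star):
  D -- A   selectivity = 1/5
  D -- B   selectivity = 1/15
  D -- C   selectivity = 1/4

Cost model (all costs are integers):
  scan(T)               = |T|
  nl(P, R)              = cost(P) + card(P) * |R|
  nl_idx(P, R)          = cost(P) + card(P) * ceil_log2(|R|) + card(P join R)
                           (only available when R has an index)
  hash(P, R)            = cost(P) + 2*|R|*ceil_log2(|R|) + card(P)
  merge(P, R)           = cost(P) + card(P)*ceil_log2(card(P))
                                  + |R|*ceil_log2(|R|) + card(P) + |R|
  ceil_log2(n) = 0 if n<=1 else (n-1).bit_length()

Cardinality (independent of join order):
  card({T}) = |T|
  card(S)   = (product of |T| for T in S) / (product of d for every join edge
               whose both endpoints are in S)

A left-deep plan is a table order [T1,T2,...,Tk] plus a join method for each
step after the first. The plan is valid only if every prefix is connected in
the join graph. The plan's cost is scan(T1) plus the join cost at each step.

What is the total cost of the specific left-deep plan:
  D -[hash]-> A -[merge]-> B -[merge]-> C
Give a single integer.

5049160

step 1: scan D: cost=500, card=500
step 2: join A via hash
    card(P join A) = 500*300/(5) = 30000
    cost = 500 + 2*300*9 + 500 = 6400
step 3: join B via merge
    card(P join B) = 30000*120/(15) = 240000
    cost = 6400 + 30000*15 + 120*7 + 30000 + 120 = 487360
step 4: join C via merge
    card(P join C) = 240000*200/(4) = 12000000
    cost = 487360 + 240000*18 + 200*8 + 240000 + 200 = 5049160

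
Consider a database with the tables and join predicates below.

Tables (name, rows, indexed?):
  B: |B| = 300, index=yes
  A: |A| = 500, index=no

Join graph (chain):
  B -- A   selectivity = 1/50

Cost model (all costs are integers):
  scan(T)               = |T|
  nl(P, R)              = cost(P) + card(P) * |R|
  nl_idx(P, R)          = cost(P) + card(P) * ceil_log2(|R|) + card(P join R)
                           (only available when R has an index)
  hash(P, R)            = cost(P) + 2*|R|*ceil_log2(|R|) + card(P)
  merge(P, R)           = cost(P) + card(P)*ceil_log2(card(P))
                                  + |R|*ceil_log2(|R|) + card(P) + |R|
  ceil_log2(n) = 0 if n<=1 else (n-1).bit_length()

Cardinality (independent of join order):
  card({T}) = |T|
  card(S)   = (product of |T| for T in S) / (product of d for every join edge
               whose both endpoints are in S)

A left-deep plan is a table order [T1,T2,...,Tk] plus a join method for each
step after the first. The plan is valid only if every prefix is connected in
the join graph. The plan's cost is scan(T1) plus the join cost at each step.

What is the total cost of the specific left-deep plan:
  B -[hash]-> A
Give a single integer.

9600

step 1: scan B: cost=300, card=300
step 2: join A via hash
    card(P join A) = 300*500/(50) = 3000
    cost = 300 + 2*500*9 + 300 = 9600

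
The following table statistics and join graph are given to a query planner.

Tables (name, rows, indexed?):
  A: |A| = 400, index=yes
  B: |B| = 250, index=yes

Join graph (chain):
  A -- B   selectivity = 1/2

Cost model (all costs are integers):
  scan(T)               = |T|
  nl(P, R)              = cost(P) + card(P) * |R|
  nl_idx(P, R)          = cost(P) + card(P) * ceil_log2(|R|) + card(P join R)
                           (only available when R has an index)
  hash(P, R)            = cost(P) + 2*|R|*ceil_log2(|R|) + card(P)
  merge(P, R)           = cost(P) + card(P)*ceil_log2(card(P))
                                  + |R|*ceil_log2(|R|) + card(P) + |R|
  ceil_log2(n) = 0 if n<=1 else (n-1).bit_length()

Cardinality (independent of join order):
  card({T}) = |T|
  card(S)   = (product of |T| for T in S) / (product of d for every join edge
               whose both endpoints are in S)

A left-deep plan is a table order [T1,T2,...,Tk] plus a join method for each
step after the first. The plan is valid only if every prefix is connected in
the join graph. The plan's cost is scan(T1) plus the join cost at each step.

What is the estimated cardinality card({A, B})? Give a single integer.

Tables in S: A(400), B(250)
Edges inside S: A-B(d=2)
numerator = 400 * 250 = 100000
denominator = 2 = 2
card(S) = 100000 / 2 = 50000

50000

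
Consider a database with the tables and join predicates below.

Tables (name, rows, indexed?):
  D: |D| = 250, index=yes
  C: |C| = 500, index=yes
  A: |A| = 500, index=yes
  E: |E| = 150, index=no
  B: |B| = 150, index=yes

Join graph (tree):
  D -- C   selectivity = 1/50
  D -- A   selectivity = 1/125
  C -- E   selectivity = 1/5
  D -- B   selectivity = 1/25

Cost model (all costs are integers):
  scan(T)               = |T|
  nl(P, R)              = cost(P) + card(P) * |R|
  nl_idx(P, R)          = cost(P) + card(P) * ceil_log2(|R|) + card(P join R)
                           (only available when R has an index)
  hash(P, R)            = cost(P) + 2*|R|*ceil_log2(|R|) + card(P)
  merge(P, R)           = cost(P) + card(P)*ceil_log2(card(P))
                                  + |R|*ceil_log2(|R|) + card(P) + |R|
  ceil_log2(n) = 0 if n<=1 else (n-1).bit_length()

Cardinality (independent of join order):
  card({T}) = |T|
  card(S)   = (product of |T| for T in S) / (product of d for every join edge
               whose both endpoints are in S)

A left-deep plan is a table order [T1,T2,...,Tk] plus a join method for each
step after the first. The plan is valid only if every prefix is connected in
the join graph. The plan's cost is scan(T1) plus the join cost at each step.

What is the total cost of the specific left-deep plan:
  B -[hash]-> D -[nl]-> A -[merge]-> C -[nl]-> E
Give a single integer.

step 1: scan B: cost=150, card=150
step 2: join D via hash
    card(P join D) = 150*250/(25) = 1500
    cost = 150 + 2*250*8 + 150 = 4300
step 3: join A via nl
    card(P join A) = 1500*500/(125) = 6000
    cost = 4300 + 1500*500 = 754300
step 4: join C via merge
    card(P join C) = 6000*500/(50) = 60000
    cost = 754300 + 6000*13 + 500*9 + 6000 + 500 = 843300
step 5: join E via nl
    card(P join E) = 60000*150/(5) = 1800000
    cost = 843300 + 60000*150 = 9843300

9843300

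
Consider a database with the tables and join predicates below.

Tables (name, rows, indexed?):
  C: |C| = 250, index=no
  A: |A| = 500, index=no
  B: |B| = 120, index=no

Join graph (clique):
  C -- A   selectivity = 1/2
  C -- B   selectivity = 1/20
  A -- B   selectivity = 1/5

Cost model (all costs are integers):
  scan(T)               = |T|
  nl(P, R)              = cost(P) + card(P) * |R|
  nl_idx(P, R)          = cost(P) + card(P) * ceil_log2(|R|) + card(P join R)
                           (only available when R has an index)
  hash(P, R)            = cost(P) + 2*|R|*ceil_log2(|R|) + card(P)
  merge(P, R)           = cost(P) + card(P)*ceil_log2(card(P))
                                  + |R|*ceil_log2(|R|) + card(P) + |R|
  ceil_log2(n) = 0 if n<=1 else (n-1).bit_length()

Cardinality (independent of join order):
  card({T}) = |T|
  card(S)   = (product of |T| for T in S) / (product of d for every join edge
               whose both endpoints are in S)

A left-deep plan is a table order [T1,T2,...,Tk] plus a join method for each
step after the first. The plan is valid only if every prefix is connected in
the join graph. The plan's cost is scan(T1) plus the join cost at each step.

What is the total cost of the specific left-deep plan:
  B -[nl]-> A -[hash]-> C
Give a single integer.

step 1: scan B: cost=120, card=120
step 2: join A via nl
    card(P join A) = 120*500/(5) = 12000
    cost = 120 + 120*500 = 60120
step 3: join C via hash
    card(P join C) = 12000*250/(2*20) = 75000
    cost = 60120 + 2*250*8 + 12000 = 76120

76120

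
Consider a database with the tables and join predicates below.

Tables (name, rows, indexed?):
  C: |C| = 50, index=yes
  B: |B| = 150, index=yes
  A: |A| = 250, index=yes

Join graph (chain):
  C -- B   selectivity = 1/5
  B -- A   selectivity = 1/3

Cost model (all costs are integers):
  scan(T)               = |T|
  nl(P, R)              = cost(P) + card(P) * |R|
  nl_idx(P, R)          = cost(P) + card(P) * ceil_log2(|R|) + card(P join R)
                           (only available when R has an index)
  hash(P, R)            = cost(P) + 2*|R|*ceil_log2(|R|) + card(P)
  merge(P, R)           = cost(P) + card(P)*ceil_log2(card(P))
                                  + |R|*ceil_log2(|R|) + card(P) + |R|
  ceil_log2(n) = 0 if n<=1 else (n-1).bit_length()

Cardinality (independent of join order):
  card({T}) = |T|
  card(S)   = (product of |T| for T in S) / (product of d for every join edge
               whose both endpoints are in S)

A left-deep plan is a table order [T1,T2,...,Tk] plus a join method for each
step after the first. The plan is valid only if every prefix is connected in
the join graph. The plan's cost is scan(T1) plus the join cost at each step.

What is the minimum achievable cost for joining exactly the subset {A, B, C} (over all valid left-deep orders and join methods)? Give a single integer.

Selinger DP over subsets of {A,B,C}:
  {C}: scan cost=50, card=50
  {B}: scan cost=150, card=150
  {A}: scan cost=250, card=250
  {BC}: card=1500; try (C,hash)→900, (B,merge)→1750, (C,merge)→1850, (B,nl_idx)→1950, (B,hash)→2500, (C,nl_idx)→2550 …(+2); best=900 via (C,hash)
  {AB}: card=12500; try (B,hash)→2900, (A,merge)→3750, (B,merge)→3850, (A,hash)→4300, (A,nl_idx)→13850, (B,nl_idx)→14750 …(+2); best=2900 via (B,hash)
  {ABC}: card=125000; try (A,hash)→6400, (C,hash)→16000, (A,merge)→21150, (A,nl_idx)→137900, (C,merge)→190750, (C,nl_idx)→202900 …(+2); best=6400 via (A,hash)

6400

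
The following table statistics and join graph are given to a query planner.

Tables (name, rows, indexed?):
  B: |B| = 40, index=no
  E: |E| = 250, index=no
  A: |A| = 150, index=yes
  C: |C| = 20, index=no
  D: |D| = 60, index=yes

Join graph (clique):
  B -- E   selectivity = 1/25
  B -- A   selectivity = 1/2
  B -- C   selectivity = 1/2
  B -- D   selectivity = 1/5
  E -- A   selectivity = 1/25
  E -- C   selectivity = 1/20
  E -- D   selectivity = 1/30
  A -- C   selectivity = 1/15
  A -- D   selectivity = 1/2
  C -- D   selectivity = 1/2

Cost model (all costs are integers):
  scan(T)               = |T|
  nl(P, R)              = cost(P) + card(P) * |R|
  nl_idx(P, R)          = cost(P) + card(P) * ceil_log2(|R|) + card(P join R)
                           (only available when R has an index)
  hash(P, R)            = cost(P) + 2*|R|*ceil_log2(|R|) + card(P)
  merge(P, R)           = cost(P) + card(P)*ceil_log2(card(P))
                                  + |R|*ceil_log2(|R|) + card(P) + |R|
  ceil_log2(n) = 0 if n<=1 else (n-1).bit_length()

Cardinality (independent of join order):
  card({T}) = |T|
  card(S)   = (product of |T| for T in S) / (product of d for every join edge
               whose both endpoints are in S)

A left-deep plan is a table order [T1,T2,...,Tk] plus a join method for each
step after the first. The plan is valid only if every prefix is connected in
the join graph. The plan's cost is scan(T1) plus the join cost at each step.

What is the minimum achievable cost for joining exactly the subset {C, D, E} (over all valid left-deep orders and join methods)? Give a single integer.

1670

Selinger DP over subsets of {C,D,E}:
  {E}: scan cost=250, card=250
  {C}: scan cost=20, card=20
  {D}: scan cost=60, card=60
  {CE}: card=250; try (C,hash)→700, (E,merge)→2390, (C,merge)→2620, (E,hash)→4040, (E,nl)→5020, (C,nl)→5250; best=700 via (C,hash)
  {DE}: card=500; try (D,hash)→1220, (D,nl_idx)→2250, (E,merge)→2730, (D,merge)→2920, (E,hash)→4120, (E,nl)→15060 …(+1); best=1220 via (D,hash)
  {CD}: card=600; try (C,hash)→320, (D,merge)→560, (C,merge)→600, (D,nl_idx)→740, (D,hash)→760, (D,nl)→1220 …(+1); best=320 via (C,hash)
  {CDE}: card=250; try (D,hash)→1670, (C,hash)→1920, (D,nl_idx)→2450, (D,merge)→3370, (E,hash)→4920, (C,merge)→6340 …(+4); best=1670 via (D,hash)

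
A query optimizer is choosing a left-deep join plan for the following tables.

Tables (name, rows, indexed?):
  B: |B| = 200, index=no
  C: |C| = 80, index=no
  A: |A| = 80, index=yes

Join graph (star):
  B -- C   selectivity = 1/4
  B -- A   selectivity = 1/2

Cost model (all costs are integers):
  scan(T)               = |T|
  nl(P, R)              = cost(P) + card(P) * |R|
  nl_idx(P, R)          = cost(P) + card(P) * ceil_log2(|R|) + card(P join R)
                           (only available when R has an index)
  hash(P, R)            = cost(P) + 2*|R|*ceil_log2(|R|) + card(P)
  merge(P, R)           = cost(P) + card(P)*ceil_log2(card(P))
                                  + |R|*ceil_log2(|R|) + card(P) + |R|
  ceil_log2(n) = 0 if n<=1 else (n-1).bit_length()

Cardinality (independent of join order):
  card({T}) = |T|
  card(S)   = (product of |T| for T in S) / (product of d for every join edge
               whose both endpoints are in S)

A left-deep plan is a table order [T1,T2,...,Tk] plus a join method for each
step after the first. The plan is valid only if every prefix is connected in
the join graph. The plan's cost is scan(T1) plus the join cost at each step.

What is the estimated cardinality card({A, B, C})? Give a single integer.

Tables in S: A(80), B(200), C(80)
Edges inside S: B-C(d=4), B-A(d=2)
numerator = 80 * 200 * 80 = 1280000
denominator = 4 * 2 = 8
card(S) = 1280000 / 8 = 160000

160000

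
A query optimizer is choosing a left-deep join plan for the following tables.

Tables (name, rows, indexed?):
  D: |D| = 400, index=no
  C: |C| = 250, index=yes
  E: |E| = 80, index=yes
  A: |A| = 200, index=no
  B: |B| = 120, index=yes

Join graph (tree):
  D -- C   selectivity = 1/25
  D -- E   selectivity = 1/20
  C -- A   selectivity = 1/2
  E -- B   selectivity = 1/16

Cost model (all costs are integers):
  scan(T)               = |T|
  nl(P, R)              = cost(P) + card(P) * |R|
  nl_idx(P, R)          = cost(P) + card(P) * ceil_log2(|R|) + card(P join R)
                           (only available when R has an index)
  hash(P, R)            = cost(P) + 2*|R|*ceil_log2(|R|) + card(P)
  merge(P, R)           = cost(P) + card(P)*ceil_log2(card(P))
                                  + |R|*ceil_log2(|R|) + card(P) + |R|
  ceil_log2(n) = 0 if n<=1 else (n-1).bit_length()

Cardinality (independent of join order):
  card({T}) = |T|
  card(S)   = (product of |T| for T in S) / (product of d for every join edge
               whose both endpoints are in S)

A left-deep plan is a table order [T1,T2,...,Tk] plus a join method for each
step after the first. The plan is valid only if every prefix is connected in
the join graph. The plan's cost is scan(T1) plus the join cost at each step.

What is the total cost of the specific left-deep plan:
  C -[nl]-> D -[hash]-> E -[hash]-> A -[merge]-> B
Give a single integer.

step 1: scan C: cost=250, card=250
step 2: join D via nl
    card(P join D) = 250*400/(25) = 4000
    cost = 250 + 250*400 = 100250
step 3: join E via hash
    card(P join E) = 4000*80/(20) = 16000
    cost = 100250 + 2*80*7 + 4000 = 105370
step 4: join A via hash
    card(P join A) = 16000*200/(2) = 1600000
    cost = 105370 + 2*200*8 + 16000 = 124570
step 5: join B via merge
    card(P join B) = 1600000*120/(16) = 12000000
    cost = 124570 + 1600000*21 + 120*7 + 1600000 + 120 = 35325530

35325530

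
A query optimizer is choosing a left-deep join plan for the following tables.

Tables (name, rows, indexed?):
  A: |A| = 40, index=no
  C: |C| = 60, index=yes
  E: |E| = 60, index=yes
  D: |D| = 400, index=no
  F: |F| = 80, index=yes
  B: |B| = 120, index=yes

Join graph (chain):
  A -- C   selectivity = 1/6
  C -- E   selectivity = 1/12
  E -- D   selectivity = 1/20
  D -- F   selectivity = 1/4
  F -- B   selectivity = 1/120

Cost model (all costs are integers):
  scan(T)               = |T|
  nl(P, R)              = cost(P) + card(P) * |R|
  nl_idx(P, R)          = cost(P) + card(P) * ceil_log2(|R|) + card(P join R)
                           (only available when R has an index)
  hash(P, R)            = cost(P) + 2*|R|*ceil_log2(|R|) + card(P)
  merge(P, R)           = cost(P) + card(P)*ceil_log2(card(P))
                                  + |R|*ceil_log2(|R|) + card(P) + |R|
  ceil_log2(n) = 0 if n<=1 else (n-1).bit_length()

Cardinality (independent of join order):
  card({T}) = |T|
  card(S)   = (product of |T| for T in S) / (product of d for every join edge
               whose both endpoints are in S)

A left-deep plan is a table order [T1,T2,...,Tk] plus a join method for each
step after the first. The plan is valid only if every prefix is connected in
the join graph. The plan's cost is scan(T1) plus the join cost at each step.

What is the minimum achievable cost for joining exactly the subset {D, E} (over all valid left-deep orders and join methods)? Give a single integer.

Selinger DP over subsets of {D,E}:
  {E}: scan cost=60, card=60
  {D}: scan cost=400, card=400
  {DE}: card=1200; try (E,hash)→1520, (E,nl_idx)→4000, (D,merge)→4480, (E,merge)→4820, (D,hash)→7320, (D,nl)→24060 …(+1); best=1520 via (E,hash)

1520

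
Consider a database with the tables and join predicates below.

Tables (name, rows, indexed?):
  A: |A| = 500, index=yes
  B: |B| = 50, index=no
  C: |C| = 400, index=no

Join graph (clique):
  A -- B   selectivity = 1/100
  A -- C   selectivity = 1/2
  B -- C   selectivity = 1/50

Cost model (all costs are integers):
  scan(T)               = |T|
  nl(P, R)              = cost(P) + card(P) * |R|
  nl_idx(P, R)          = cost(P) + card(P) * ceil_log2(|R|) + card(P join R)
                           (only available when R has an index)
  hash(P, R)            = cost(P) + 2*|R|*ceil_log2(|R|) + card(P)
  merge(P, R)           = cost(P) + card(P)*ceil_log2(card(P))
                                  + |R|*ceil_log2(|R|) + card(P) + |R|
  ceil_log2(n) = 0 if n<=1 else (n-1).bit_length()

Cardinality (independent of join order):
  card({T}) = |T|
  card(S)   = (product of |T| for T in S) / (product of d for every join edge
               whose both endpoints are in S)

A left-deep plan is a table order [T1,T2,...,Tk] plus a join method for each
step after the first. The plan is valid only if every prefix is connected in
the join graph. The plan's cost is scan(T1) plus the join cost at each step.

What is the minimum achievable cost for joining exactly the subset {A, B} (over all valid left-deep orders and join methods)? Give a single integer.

Selinger DP over subsets of {A,B}:
  {A}: scan cost=500, card=500
  {B}: scan cost=50, card=50
  {AB}: card=250; try (A,nl_idx)→750, (B,hash)→1600, (A,merge)→5400, (B,merge)→5850, (A,hash)→9100, (A,nl)→25050 …(+1); best=750 via (A,nl_idx)

750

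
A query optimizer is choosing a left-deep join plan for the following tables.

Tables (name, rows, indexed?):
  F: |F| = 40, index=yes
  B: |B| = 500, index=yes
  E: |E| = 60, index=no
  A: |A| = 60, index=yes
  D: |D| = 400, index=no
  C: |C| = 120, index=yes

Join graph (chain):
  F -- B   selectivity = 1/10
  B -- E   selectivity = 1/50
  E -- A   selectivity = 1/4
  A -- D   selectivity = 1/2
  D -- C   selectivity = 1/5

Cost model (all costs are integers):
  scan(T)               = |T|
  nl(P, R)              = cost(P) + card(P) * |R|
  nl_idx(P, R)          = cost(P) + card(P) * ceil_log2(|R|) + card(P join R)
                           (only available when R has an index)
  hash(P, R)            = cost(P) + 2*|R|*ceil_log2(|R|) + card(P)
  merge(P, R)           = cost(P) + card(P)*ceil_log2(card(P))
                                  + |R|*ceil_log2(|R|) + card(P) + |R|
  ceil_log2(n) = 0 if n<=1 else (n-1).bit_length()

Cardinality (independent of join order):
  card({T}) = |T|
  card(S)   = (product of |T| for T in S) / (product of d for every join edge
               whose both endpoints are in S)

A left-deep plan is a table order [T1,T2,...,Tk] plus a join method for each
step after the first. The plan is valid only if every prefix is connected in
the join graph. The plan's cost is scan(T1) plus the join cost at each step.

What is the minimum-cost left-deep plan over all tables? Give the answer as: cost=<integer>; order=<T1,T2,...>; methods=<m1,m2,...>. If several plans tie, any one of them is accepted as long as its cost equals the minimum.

Selinger DP (subsets sized 1..n):
  {F}: scan cost=40, card=40
  {B}: scan cost=500, card=500
  {E}: scan cost=60, card=60
  {A}: scan cost=60, card=60
  {D}: scan cost=400, card=400
  {C}: scan cost=120, card=120
  {BF}: card=2000; try (F,hash)→1480, (B,nl_idx)→2400, (B,merge)→5320, (F,nl_idx)→5500, (F,merge)→5780, (B,hash)→9080 …(+2); best=1480 via (F,hash)
  {BE}: card=600; try (B,nl_idx)→1200, (E,hash)→1720, (B,merge)→5480, (E,merge)→5920, (B,hash)→9120, (B,nl)→30060 …(+1); best=1200 via (B,nl_idx)
  {AE}: card=900; try (E,hash)→840, (A,hash)→840, (E,merge)→900, (A,merge)→900, (A,nl_idx)→1320, (E,nl)→3660 …(+1); best=840 via (E,hash)
  {AD}: card=12000; try (A,hash)→1520, (D,merge)→4480, (A,merge)→4820, (D,hash)→7320, (A,nl_idx)→14800, (D,nl)→24060 …(+1); best=1520 via (A,hash)
  {CD}: card=9600; try (C,hash)→2480, (D,merge)→5080, (C,merge)→5360, (D,hash)→7440, (C,nl_idx)→12800, (D,nl)→48120 …(+1); best=2480 via (C,hash)
  {BEF}: card=2400; try (F,hash)→2280, (E,hash)→4200, (F,nl_idx)→7200, (F,merge)→8080, (F,nl)→25200, (E,merge)→25900 …(+1); best=2280 via (F,hash)
  {ABE}: card=9000; try (A,hash)→2520, (A,merge)→8220, (B,hash)→10740, (A,nl_idx)→13800, (B,merge)→15740, (B,nl_idx)→17940 …(+2); best=2520 via (A,hash)
  {ADE}: card=180000; try (D,hash)→8940, (E,hash)→14240, (D,merge)→14740, (E,merge)→181940, (D,nl)→360840, (E,nl)→721520; best=8940 via (D,hash)
  {ACD}: card=288000; try (A,hash)→12800, (C,hash)→15200, (A,merge)→146900, (C,merge)→182480, (A,nl_idx)→348080, (C,nl_idx)→373520 …(+2); best=12800 via (A,hash)
  {ABEF}: card=36000; try (A,hash)→5400, (F,hash)→12000, (A,merge)→33900, (A,nl_idx)→52680, (F,nl_idx)→92520, (F,merge)→137800 …(+2); best=5400 via (A,hash)
  {ABDE}: card=1800000; try (D,hash)→18720, (D,merge)→141520, (B,hash)→197940, (B,nl_idx)→3428940, (B,merge)→3433940, (D,nl)→3602520 …(+1); best=18720 via (D,hash)
  {ACDE}: card=4320000; try (C,hash)→190620, (E,hash)→301520, (C,merge)→3429900, (C,nl_idx)→5588940, (E,merge)→5773220, (E,nl)→17292800 …(+1); best=190620 via (C,hash)
  {ABDEF}: card=7200000; try (D,hash)→48600, (D,merge)→621400, (F,hash)→1819200, (D,nl)→14405400, (F,nl_idx)→18018720, (F,merge)→39619000 …(+1); best=48600 via (D,hash)
  {ABCDE}: card=43200000; try (C,hash)→1820400, (B,hash)→4519620, (C,merge)→39619680, (C,nl_idx)→55818720, (B,nl_idx)→82270620, (B,merge)→103875620 …(+2); best=1820400 via (C,hash)
  {ABCDEF}: card=172800000; try (C,hash)→7250280, (F,hash)→45020880, (C,merge)→172849560, (C,nl_idx)→223248600, (F,nl_idx)→433820400, (C,nl)→864048600 …(+2); best=7250280 via (C,hash)

cost=7250280; order=E,B,F,A,D,C; methods=nl_idx,hash,hash,hash,hash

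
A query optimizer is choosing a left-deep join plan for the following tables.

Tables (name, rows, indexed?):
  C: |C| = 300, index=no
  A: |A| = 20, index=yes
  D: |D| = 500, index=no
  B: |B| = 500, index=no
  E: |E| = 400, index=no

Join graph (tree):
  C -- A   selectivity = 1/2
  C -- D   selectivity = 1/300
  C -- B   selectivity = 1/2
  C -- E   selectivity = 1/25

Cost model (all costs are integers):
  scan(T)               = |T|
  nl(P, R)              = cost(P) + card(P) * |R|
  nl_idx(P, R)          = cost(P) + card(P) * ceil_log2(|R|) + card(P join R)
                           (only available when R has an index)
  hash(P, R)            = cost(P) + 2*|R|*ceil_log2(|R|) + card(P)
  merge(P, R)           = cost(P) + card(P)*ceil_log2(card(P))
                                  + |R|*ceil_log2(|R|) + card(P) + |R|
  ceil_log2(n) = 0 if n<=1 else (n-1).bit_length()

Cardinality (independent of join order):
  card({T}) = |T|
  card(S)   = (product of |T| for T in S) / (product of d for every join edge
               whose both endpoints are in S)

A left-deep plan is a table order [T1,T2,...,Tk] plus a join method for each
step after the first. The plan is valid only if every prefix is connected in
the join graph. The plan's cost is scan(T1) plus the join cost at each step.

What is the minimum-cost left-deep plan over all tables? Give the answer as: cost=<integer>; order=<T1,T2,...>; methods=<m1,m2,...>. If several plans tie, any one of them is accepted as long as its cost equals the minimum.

cost=108300; order=D,C,A,E,B; methods=hash,hash,hash,hash

Selinger DP (subsets sized 1..n):
  {C}: scan cost=300, card=300
  {A}: scan cost=20, card=20
  {D}: scan cost=500, card=500
  {B}: scan cost=500, card=500
  {E}: scan cost=400, card=400
  {AC}: card=3000; try (A,hash)→800, (C,merge)→3140, (A,merge)→3420, (A,nl_idx)→4800, (C,hash)→5440, (C,nl)→6020 …(+1); best=800 via (A,hash)
  {CD}: card=500; try (C,hash)→6400, (D,merge)→8300, (C,merge)→8500, (D,hash)→9600, (D,nl)→150300, (C,nl)→150500; best=6400 via (C,hash)
  {BC}: card=75000; try (C,hash)→6400, (B,merge)→8300, (C,merge)→8500, (B,hash)→9600, (B,nl)→150300, (C,nl)→150500; best=6400 via (C,hash)
  {CE}: card=4800; try (C,hash)→6200, (E,merge)→7300, (C,merge)→7400, (E,hash)→7800, (E,nl)→120300, (C,nl)→120400; best=6200 via (C,hash)
  {ACD}: card=5000; try (A,hash)→7100, (A,merge)→11520, (D,hash)→12800, (A,nl_idx)→13900, (A,nl)→16400, (D,merge)→44800 …(+1); best=7100 via (A,hash)
  {ABC}: card=750000; try (B,hash)→12800, (B,merge)→44800, (A,hash)→81600, (A,nl_idx)→1131400, (A,merge)→1356520, (B,nl)→1500800 …(+1); best=12800 via (B,hash)
  {ACE}: card=48000; try (E,hash)→11000, (A,hash)→11200, (E,merge)→43800, (A,merge)→73520, (A,nl_idx)→78200, (A,nl)→102200 …(+1); best=11000 via (E,hash)
  {BCD}: card=125000; try (B,hash)→15900, (B,merge)→16400, (D,hash)→90400, (B,nl)→256400, (D,merge)→1361400, (D,nl)→37506400; best=15900 via (B,hash)
  {CDE}: card=8000; try (E,hash)→14100, (E,merge)→15400, (D,hash)→20000, (D,merge)→78400, (E,nl)→206400, (D,nl)→2406200; best=14100 via (E,hash)
  {BCE}: card=1200000; try (B,hash)→20000, (B,merge)→78400, (E,hash)→88600, (E,merge)→1360400, (B,nl)→2406200, (E,nl)→30006400; best=20000 via (B,hash)
  {ABCD}: card=1250000; try (B,hash)→21100, (B,merge)→82100, (A,hash)→141100, (D,hash)→771800, (A,nl_idx)→1890900, (A,merge)→2266020 …(+4); best=21100 via (B,hash)
  {ACDE}: card=80000; try (E,hash)→19300, (A,hash)→22300, (D,hash)→68000, (E,merge)→81100, (A,merge)→126220, (A,nl_idx)→134100 …(+4); best=19300 via (E,hash)
  {ABCE}: card=12000000; try (B,hash)→68000, (E,hash)→770000, (B,merge)→832000, (A,hash)→1220200, (E,merge)→15766800, (A,nl_idx)→18020000 …(+4); best=68000 via (B,hash)
  {BCDE}: card=2000000; try (B,hash)→31100, (B,merge)→131100, (E,hash)→148100, (D,hash)→1229000, (E,merge)→2269900, (B,nl)→4014100 …(+3); best=31100 via (B,hash)
  {ABCDE}: card=20000000; try (B,hash)→108300, (E,hash)→1278300, (B,merge)→1464300, (A,hash)→2031300, (D,hash)→12077000, (E,merge)→27525100 …(+7); best=108300 via (B,hash)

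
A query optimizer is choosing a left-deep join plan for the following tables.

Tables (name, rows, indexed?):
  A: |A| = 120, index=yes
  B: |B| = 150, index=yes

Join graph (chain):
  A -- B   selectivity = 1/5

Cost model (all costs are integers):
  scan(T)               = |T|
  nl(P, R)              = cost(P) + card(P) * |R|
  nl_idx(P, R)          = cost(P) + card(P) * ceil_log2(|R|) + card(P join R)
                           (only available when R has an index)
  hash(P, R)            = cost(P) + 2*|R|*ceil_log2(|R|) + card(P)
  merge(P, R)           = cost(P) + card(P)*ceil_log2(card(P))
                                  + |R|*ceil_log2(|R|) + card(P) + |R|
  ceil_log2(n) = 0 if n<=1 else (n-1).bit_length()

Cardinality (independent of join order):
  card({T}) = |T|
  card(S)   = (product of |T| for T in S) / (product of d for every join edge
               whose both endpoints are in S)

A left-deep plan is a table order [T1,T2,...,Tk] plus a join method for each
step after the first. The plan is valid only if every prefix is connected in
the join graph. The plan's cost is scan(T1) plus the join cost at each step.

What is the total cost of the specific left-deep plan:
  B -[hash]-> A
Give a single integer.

1980

step 1: scan B: cost=150, card=150
step 2: join A via hash
    card(P join A) = 150*120/(5) = 3600
    cost = 150 + 2*120*7 + 150 = 1980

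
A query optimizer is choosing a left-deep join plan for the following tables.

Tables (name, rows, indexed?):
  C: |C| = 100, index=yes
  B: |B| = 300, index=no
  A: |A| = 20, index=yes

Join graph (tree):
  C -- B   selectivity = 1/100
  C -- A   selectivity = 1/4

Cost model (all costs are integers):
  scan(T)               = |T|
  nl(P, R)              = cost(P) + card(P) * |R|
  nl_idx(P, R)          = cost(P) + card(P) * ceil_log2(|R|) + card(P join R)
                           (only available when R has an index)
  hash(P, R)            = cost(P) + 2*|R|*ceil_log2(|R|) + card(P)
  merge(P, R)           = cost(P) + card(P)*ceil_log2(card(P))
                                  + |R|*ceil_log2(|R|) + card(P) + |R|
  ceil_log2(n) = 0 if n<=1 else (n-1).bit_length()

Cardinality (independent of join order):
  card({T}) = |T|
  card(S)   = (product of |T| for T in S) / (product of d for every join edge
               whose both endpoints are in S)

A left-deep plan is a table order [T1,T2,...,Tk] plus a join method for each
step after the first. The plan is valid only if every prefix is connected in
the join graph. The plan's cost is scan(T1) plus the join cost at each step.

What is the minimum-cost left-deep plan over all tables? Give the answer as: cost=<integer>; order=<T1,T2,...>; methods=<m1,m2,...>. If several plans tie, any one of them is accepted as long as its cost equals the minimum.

cost=2500; order=B,C,A; methods=hash,hash

Selinger DP (subsets sized 1..n):
  {C}: scan cost=100, card=100
  {B}: scan cost=300, card=300
  {A}: scan cost=20, card=20
  {BC}: card=300; try (C,hash)→2000, (C,nl_idx)→2700, (B,merge)→3900, (C,merge)→4100, (B,hash)→5600, (B,nl)→30100 …(+1); best=2000 via (C,hash)
  {AC}: card=500; try (A,hash)→400, (C,nl_idx)→660, (C,merge)→940, (A,merge)→1020, (A,nl_idx)→1100, (C,hash)→1440 …(+2); best=400 via (A,hash)
  {ABC}: card=1500; try (A,hash)→2500, (A,nl_idx)→5000, (A,merge)→5120, (B,hash)→6300, (A,nl)→8000, (B,merge)→8400 …(+1); best=2500 via (A,hash)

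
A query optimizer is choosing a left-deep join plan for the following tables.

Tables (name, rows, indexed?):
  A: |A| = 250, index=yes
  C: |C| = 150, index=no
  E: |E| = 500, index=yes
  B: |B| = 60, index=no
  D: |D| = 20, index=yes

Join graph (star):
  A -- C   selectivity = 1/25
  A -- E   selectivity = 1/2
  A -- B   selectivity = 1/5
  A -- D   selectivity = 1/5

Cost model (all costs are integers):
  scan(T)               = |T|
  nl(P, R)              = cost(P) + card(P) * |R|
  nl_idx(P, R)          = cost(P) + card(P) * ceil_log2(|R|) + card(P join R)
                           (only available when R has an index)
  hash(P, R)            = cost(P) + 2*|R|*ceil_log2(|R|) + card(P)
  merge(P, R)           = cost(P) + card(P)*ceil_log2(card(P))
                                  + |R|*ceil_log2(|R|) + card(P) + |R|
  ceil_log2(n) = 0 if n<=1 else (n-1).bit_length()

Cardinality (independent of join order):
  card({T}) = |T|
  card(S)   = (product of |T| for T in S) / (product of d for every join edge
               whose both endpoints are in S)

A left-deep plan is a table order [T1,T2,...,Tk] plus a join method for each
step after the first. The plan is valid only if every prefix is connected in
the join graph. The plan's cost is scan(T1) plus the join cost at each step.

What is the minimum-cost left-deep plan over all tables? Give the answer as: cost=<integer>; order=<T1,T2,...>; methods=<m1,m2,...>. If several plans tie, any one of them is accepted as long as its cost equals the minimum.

cost=91820; order=A,D,C,B,E; methods=hash,hash,hash,hash

Selinger DP (subsets sized 1..n):
  {A}: scan cost=250, card=250
  {C}: scan cost=150, card=150
  {E}: scan cost=500, card=500
  {B}: scan cost=60, card=60
  {D}: scan cost=20, card=20
  {AC}: card=1500; try (A,nl_idx)→2850, (C,hash)→2900, (A,merge)→3750, (C,merge)→3850, (A,hash)→4300, (A,nl)→37650 …(+1); best=2850 via (A,nl_idx)
  {AE}: card=62500; try (A,hash)→5000, (E,merge)→7500, (A,merge)→7750, (E,hash)→9500, (E,nl_idx)→65000, (A,nl_idx)→67000 …(+2); best=5000 via (A,hash)
  {AB}: card=3000; try (B,hash)→1220, (A,merge)→2730, (B,merge)→2920, (A,nl_idx)→3540, (A,hash)→4120, (A,nl)→15060 …(+1); best=1220 via (B,hash)
  {AD}: card=1000; try (D,hash)→700, (A,nl_idx)→1180, (A,merge)→2390, (D,nl_idx)→2500, (D,merge)→2620, (A,hash)→4040 …(+2); best=700 via (D,hash)
  {ACE}: card=375000; try (E,hash)→13350, (E,merge)→25850, (C,hash)→69900, (E,nl_idx)→391350, (E,nl)→752850, (C,merge)→1068850 …(+1); best=13350 via (E,hash)
  {ABC}: card=18000; try (B,hash)→5070, (C,hash)→6620, (B,merge)→21270, (C,merge)→41570, (B,nl)→92850, (C,nl)→451220; best=5070 via (B,hash)
  {ACD}: card=6000; try (C,hash)→4100, (D,hash)→4550, (C,merge)→13050, (D,nl_idx)→16350, (D,merge)→20970, (D,nl)→32850 …(+1); best=4100 via (C,hash)
  {ABE}: card=750000; try (E,hash)→13220, (E,merge)→45220, (B,hash)→68220, (E,nl_idx)→778220, (B,merge)→1067920, (E,nl)→1501220 …(+1); best=13220 via (E,hash)
  {ADE}: card=250000; try (E,hash)→10700, (E,merge)→16700, (D,hash)→67700, (E,nl_idx)→259700, (E,nl)→500700, (D,nl_idx)→567500 …(+2); best=10700 via (E,hash)
  {ABD}: card=12000; try (B,hash)→2420, (D,hash)→4420, (B,merge)→12120, (D,nl_idx)→28220, (D,merge)→40340, (B,nl)→60700 …(+1); best=2420 via (B,hash)
  {ABCE}: card=4500000; try (E,hash)→32070, (E,merge)→298070, (B,hash)→389070, (C,hash)→765620, (E,nl_idx)→4667070, (B,merge)→7513770 …(+4); best=32070 via (E,hash)
  {ACDE}: card=1500000; try (E,hash)→19100, (E,merge)→93100, (C,hash)→263100, (D,hash)→388550, (E,nl_idx)→1558100, (E,nl)→3004100 …(+5); best=19100 via (E,hash)
  {ABCD}: card=72000; try (B,hash)→10820, (C,hash)→16820, (D,hash)→23270, (B,merge)→88520, (D,nl_idx)→167070, (C,merge)→183770 …(+4); best=10820 via (B,hash)
  {ABDE}: card=3000000; try (E,hash)→23420, (E,merge)→187420, (B,hash)→261420, (D,hash)→763420, (E,nl_idx)→3110420, (B,merge)→4761120 …(+5); best=23420 via (E,hash)
  {ABCDE}: card=18000000; try (E,hash)→91820, (E,merge)→1311820, (B,hash)→1519820, (C,hash)→3025820, (D,hash)→4532270, (E,nl_idx)→18658820 …(+8); best=91820 via (E,hash)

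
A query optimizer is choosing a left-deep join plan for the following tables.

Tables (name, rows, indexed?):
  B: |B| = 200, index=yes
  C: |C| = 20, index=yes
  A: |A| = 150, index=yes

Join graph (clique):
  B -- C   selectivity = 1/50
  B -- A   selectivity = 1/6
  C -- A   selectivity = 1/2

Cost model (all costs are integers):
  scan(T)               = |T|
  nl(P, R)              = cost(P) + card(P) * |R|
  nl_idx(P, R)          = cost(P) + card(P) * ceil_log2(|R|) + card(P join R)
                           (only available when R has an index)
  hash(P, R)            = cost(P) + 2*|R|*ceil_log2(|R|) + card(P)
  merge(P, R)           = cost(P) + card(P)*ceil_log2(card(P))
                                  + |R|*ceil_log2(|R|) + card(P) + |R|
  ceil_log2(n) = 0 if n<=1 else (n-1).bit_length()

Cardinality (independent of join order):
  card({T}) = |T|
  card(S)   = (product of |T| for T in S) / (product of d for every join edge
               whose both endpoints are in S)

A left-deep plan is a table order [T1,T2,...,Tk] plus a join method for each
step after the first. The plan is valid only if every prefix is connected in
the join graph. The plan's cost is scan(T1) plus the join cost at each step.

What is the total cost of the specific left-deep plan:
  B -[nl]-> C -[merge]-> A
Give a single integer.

step 1: scan B: cost=200, card=200
step 2: join C via nl
    card(P join C) = 200*20/(50) = 80
    cost = 200 + 200*20 = 4200
step 3: join A via merge
    card(P join A) = 80*150/(6*2) = 1000
    cost = 4200 + 80*7 + 150*8 + 80 + 150 = 6190

6190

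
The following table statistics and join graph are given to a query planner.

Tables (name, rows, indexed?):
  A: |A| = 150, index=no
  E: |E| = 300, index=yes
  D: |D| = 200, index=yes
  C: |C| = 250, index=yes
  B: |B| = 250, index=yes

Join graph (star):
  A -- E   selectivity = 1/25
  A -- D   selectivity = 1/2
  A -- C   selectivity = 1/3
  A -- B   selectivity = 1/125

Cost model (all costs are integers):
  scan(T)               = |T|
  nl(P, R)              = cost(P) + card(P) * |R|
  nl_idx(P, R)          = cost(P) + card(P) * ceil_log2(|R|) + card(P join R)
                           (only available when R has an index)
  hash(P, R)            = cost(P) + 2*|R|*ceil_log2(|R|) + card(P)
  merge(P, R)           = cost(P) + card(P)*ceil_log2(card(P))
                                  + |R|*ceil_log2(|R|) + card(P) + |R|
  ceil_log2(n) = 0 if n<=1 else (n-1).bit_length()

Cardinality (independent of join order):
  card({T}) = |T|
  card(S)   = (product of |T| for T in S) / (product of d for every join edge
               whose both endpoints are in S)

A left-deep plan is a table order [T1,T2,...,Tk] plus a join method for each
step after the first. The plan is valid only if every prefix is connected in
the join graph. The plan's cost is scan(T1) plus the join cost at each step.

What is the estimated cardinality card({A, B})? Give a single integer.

Tables in S: A(150), B(250)
Edges inside S: A-B(d=125)
numerator = 150 * 250 = 37500
denominator = 125 = 125
card(S) = 37500 / 125 = 300

300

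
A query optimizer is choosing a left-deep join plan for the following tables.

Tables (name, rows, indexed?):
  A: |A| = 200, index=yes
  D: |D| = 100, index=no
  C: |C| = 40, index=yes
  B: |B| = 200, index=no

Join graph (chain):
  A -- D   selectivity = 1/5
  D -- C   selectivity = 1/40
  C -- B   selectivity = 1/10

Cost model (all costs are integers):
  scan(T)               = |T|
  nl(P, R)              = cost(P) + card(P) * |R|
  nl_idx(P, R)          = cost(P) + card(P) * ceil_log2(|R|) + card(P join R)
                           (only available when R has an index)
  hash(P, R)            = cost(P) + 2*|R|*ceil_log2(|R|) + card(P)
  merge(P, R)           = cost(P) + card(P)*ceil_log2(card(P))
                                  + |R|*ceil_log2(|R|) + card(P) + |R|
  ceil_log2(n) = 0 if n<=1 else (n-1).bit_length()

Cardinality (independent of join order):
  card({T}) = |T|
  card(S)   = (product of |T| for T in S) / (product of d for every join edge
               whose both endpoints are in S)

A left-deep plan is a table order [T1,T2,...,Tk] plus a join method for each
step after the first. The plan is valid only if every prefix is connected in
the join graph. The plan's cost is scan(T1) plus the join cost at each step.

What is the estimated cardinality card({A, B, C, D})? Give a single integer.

Tables in S: A(200), B(200), C(40), D(100)
Edges inside S: A-D(d=5), D-C(d=40), C-B(d=10)
numerator = 200 * 200 * 40 * 100 = 160000000
denominator = 5 * 40 * 10 = 2000
card(S) = 160000000 / 2000 = 80000

80000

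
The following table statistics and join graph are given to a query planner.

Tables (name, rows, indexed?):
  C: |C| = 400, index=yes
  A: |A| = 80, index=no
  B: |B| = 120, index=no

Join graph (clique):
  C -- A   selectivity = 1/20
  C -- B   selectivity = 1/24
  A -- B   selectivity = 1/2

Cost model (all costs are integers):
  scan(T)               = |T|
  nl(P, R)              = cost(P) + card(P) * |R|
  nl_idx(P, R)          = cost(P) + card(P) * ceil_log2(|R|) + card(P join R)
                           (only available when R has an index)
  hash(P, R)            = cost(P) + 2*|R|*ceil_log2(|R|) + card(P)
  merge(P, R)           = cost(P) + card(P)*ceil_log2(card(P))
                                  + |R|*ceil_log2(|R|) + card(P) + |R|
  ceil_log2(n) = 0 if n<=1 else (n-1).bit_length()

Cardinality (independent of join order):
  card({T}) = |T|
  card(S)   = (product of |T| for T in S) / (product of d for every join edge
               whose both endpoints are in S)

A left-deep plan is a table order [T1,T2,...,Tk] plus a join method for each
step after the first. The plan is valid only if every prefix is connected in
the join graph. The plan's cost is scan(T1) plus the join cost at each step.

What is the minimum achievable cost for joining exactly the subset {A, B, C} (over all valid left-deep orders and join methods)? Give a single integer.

5200

Selinger DP over subsets of {A,B,C}:
  {C}: scan cost=400, card=400
  {A}: scan cost=80, card=80
  {B}: scan cost=120, card=120
  {AC}: card=1600; try (A,hash)→1920, (C,nl_idx)→2400, (C,merge)→4720, (A,merge)→5040, (C,hash)→7360, (C,nl)→32080 …(+1); best=1920 via (A,hash)
  {BC}: card=2000; try (B,hash)→2480, (C,nl_idx)→3200, (C,merge)→5080, (B,merge)→5360, (C,hash)→7440, (C,nl)→48120 …(+1); best=2480 via (B,hash)
  {AB}: card=4800; try (A,hash)→1360, (B,merge)→1680, (A,merge)→1720, (B,hash)→1840, (B,nl)→9680, (A,nl)→9720; best=1360 via (A,hash)
  {ABC}: card=4000; try (B,hash)→5200, (A,hash)→5600, (C,hash)→13360, (B,merge)→22080, (A,merge)→27120, (C,nl_idx)→48560 …(+4); best=5200 via (B,hash)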